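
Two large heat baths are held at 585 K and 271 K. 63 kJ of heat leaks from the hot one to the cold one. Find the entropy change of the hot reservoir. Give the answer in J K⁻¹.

ΔS_hot = -108 J/K

The hot reservoir loses heat Q, so ΔS_hot = −Q/T_H = −63000/585 = -108 J/K.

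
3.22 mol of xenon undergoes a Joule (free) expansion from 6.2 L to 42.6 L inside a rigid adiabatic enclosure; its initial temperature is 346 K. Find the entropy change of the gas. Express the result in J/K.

ΔS_gas = 51.6 J/K

For an ideal gas in free expansion Q = 0 and W = 0, so T is unchanged.
Entropy is a state function; using a reversible isothermal path, ΔS_gas = nR ln(V₂/V₁) = 3.22 × 8.314 × ln(42.6/6.2) = 51.6 J/K.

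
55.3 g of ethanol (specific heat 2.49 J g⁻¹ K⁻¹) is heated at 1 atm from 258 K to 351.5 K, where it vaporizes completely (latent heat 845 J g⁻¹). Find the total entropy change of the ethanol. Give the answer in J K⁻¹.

ΔS = 176 J/K

Warming step: ΔS₁ = m c ln(T_tr/T_i) = 55.3 × 2.49 × ln(351.5/258) = 42.583 J/K.
Phase change: ΔS₂ = +mL/T_tr = 55.3 × 845 / 351.5 = 132.94 J/K.
ΔS_total = (42.583) + (132.94) = 176 J/K.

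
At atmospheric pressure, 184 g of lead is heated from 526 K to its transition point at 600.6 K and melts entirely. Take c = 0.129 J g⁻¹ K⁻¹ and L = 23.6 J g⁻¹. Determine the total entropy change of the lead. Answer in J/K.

ΔS = 10.4 J/K

Warming step: ΔS₁ = m c ln(T_tr/T_i) = 184 × 0.129 × ln(600.6/526) = 3.148 J/K.
Phase change: ΔS₂ = +mL/T_tr = 184 × 23.6 / 600.6 = 7.23 J/K.
ΔS_total = (3.148) + (7.23) = 10.4 J/K.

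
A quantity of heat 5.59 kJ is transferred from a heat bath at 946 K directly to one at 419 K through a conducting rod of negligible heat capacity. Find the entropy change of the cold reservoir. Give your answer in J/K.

ΔS_cold = 13.3 J/K

The cold reservoir gains heat Q, so ΔS_cold = +Q/T_C = 5590/419 = 13.3 J/K.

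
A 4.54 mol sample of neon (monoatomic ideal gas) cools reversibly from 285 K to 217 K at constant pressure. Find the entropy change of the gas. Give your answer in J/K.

ΔS = -25.7 J/K

At constant pressure, ΔS = nC_p ln(T₂/T₁) with C_p = 5R/2 = 20.79 J mol⁻¹ K⁻¹.
ΔS = 4.54 × 20.79 × ln(217/285) = -25.7 J/K.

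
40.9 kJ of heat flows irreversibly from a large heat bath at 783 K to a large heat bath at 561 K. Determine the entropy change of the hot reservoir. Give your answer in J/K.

The hot reservoir loses heat Q, so ΔS_hot = −Q/T_H = −40900/783 = -52.2 J/K.

ΔS_hot = -52.2 J/K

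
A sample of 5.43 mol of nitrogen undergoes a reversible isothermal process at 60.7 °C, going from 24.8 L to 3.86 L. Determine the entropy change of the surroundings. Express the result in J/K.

For an isothermal ideal gas ΔS_gas = nR ln(V₂/V₁) = 5.43 × 8.314 × ln(3.86/24.8) = -84 J/K.
The process is reversible, so ΔS_surr = −ΔS_gas = 84 J/K and ΔS_universe = 0.

ΔS_surr = 84 J/K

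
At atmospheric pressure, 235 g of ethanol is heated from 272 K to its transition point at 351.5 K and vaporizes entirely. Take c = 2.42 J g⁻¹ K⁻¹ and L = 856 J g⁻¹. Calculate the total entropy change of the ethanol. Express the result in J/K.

ΔS = 718 J/K

Warming step: ΔS₁ = m c ln(T_tr/T_i) = 235 × 2.42 × ln(351.5/272) = 145.8 J/K.
Phase change: ΔS₂ = +mL/T_tr = 235 × 856 / 351.5 = 572.3 J/K.
ΔS_total = (145.8) + (572.3) = 718 J/K.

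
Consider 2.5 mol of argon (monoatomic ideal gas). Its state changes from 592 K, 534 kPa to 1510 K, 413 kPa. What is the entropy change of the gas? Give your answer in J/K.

ΔS = 54 J/K

ΔS = nC_p ln(T₂/T₁) − nR ln(P₂/P₁), with C_p = 5R/2 = 20.79 J mol⁻¹ K⁻¹ for a monoatomic ideal gas.
ΔS = 2.5 × [20.79 × ln(1510/592) − 8.314 × ln(413/534)] = 54 J/K.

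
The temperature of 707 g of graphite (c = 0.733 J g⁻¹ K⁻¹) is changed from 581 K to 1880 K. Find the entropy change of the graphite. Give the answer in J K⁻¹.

ΔS = ∫dQ_rev/T = m c ln(T₂/T₁) = 707 × 0.733 × ln(1880/581) = 609 J/K.

ΔS = 609 J/K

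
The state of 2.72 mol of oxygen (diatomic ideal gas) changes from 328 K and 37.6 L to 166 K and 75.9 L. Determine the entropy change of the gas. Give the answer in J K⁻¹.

Entropy is a state function: ΔS = nC_V ln(T₂/T₁) + nR ln(V₂/V₁), with C_V = 5R/2 = 20.79 J mol⁻¹ K⁻¹ for a diatomic ideal gas.
ΔS = 2.72 × [20.79 × ln(166/328) + 8.314 × ln(75.9/37.6)] = -22.6 J/K.

ΔS = -22.6 J/K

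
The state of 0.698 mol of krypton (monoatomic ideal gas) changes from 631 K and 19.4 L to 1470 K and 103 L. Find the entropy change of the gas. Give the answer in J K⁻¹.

Entropy is a state function: ΔS = nC_V ln(T₂/T₁) + nR ln(V₂/V₁), with C_V = 3R/2 = 12.47 J mol⁻¹ K⁻¹ for a monoatomic ideal gas.
ΔS = 0.698 × [12.47 × ln(1470/631) + 8.314 × ln(103/19.4)] = 17 J/K.

ΔS = 17 J/K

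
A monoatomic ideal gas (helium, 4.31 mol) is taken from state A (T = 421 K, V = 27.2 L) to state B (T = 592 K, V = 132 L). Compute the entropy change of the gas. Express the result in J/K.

ΔS = 74.9 J/K

Entropy is a state function: ΔS = nC_V ln(T₂/T₁) + nR ln(V₂/V₁), with C_V = 3R/2 = 12.47 J mol⁻¹ K⁻¹ for a monoatomic ideal gas.
ΔS = 4.31 × [12.47 × ln(592/421) + 8.314 × ln(132/27.2)] = 74.9 J/K.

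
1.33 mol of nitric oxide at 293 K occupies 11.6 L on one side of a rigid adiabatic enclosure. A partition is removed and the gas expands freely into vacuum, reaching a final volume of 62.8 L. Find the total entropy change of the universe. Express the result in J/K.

For an ideal gas in free expansion Q = 0 and W = 0, so T is unchanged.
Entropy is a state function; using a reversible isothermal path, ΔS_gas = nR ln(V₂/V₁) = 1.33 × 8.314 × ln(62.8/11.6) = 18.7 J/K.
The insulated surroundings exchange no heat, so ΔS_surr = 0 and ΔS_universe = ΔS_gas.

ΔS_universe = 18.7 J/K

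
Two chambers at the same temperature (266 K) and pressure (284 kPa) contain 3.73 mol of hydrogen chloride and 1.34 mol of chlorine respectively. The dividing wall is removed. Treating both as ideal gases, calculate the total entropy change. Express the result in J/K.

ΔS_mix = 24.3 J/K

Mole fractions: x_A = 3.73/5.07 = 0.736, x_B = 0.264.
ΔS_mix = −R(n_A ln x_A + n_B ln x_B) = −8.314 × (3.73 ln 0.736 + 1.34 ln 0.264) = 24.3 J/K.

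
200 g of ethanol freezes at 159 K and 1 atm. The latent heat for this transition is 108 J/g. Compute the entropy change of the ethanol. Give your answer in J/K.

Heat released by the substance: Q = −mL = −200 × 108 = −21600 J.
At constant T, ΔS = Q_rev/T = −21600 / 159 = -136 J/K.

ΔS = -136 J/K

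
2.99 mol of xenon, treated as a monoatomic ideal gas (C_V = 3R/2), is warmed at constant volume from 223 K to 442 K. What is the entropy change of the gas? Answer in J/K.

At constant volume, ΔS = nC_V ln(T₂/T₁) with C_V = 3R/2 = 12.47 J mol⁻¹ K⁻¹.
ΔS = 2.99 × 12.47 × ln(442/223) = 25.5 J/K.

ΔS = 25.5 J/K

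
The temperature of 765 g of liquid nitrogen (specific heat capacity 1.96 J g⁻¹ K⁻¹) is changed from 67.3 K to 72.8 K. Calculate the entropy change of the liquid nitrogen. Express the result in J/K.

ΔS = 118 J/K

ΔS = ∫dQ_rev/T = m c ln(T₂/T₁) = 765 × 1.96 × ln(72.8/67.3) = 118 J/K.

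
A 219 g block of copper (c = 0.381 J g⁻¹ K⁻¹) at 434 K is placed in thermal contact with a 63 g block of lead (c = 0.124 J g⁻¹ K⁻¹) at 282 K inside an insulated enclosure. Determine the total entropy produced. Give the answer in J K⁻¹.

Energy balance: T_f = (m₁c₁T₁ + m₂c₂T₂)/(m₁c₁ + m₂c₂) = 420.99 K.
ΔS₁ = m₁c₁ ln(T_f/T₁) = 83.439 × ln(420.99/434) = -2.54 J/K.
ΔS₂ = m₂c₂ ln(T_f/T₂) = 7.812 × ln(420.99/282) = 3.13 J/K.
ΔS_total = -2.54 + 3.13 = 0.59 J/K.

ΔS_total = 0.59 J/K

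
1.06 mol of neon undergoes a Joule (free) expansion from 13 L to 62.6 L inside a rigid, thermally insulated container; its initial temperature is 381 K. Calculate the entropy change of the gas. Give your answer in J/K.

ΔS_gas = 13.9 J/K

For an ideal gas in free expansion Q = 0 and W = 0, so T is unchanged.
Entropy is a state function; using a reversible isothermal path, ΔS_gas = nR ln(V₂/V₁) = 1.06 × 8.314 × ln(62.6/13) = 13.9 J/K.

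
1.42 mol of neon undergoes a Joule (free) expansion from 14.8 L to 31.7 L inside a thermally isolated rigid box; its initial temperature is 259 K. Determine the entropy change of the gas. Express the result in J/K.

ΔS_gas = 8.99 J/K

For an ideal gas in free expansion Q = 0 and W = 0, so T is unchanged.
Entropy is a state function; using a reversible isothermal path, ΔS_gas = nR ln(V₂/V₁) = 1.42 × 8.314 × ln(31.7/14.8) = 8.99 J/K.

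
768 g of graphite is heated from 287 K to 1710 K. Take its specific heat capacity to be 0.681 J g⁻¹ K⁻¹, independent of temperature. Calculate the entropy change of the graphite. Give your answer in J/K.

ΔS = 933 J/K

ΔS = ∫dQ_rev/T = m c ln(T₂/T₁) = 768 × 0.681 × ln(1710/287) = 933 J/K.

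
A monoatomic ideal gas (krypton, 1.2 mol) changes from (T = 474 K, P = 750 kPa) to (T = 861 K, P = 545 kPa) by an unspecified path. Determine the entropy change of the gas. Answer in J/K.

ΔS = nC_p ln(T₂/T₁) − nR ln(P₂/P₁), with C_p = 5R/2 = 20.79 J mol⁻¹ K⁻¹ for a monoatomic ideal gas.
ΔS = 1.2 × [20.79 × ln(861/474) − 8.314 × ln(545/750)] = 18.1 J/K.

ΔS = 18.1 J/K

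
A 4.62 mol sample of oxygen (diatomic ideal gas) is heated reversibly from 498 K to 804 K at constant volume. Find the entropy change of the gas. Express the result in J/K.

ΔS = 46 J/K

At constant volume, ΔS = nC_V ln(T₂/T₁) with C_V = 5R/2 = 20.79 J mol⁻¹ K⁻¹.
ΔS = 4.62 × 20.79 × ln(804/498) = 46 J/K.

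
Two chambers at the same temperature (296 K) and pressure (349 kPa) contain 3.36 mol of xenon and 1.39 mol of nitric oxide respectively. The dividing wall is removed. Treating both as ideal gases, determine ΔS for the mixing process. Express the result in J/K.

ΔS_mix = 23.9 J/K

Mole fractions: x_A = 3.36/4.75 = 0.707, x_B = 0.293.
ΔS_mix = −R(n_A ln x_A + n_B ln x_B) = −8.314 × (3.36 ln 0.707 + 1.39 ln 0.293) = 23.9 J/K.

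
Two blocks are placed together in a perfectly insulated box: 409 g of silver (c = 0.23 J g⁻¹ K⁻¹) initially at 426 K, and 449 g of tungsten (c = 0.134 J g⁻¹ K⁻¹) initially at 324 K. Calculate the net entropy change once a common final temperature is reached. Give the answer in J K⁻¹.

Energy balance: T_f = (m₁c₁T₁ + m₂c₂T₂)/(m₁c₁ + m₂c₂) = 386.21 K.
ΔS₁ = m₁c₁ ln(T_f/T₁) = 94.07 × ln(386.21/426) = -9.2241 J/K.
ΔS₂ = m₂c₂ ln(T_f/T₂) = 60.166 × ln(386.21/324) = 10.568 J/K.
ΔS_total = -9.2241 + 10.568 = 1.34 J/K.

ΔS_total = 1.34 J/K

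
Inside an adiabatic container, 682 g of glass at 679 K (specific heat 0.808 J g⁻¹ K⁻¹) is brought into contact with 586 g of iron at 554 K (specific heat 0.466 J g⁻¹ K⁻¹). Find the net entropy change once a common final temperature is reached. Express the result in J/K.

ΔS_total = 3.69 J/K

Energy balance: T_f = (m₁c₁T₁ + m₂c₂T₂)/(m₁c₁ + m₂c₂) = 637.58 K.
ΔS₁ = m₁c₁ ln(T_f/T₁) = 551.056 × ln(637.58/679) = -34.68 J/K.
ΔS₂ = m₂c₂ ln(T_f/T₂) = 273.076 × ln(637.58/554) = 38.37 J/K.
ΔS_total = -34.68 + 38.37 = 3.69 J/K.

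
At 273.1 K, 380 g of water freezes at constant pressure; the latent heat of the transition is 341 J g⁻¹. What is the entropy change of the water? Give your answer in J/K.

Heat released by the substance: Q = −mL = −380 × 341 = −129580 J.
At constant T, ΔS = Q_rev/T = −129580 / 273.1 = -474 J/K.

ΔS = -474 J/K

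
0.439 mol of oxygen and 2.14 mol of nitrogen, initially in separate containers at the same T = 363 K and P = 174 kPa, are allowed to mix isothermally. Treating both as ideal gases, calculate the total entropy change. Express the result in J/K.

ΔS_mix = 9.78 J/K

Mole fractions: x_A = 0.439/2.58 = 0.17, x_B = 0.83.
ΔS_mix = −R(n_A ln x_A + n_B ln x_B) = −8.314 × (0.439 ln 0.17 + 2.14 ln 0.83) = 9.78 J/K.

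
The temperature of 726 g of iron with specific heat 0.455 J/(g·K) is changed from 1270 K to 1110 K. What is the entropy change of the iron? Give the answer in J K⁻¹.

ΔS = ∫dQ_rev/T = m c ln(T₂/T₁) = 726 × 0.455 × ln(1110/1270) = -44.5 J/K.

ΔS = -44.5 J/K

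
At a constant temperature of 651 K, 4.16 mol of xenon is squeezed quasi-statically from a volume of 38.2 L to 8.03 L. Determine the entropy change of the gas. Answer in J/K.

For an isothermal ideal gas ΔS_gas = nR ln(V₂/V₁) = 4.16 × 8.314 × ln(8.03/38.2) = -53.9 J/K.

ΔS_gas = -53.9 J/K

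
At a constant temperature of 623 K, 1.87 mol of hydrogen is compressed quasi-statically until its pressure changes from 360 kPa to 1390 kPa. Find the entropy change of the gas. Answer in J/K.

ΔS_gas = -21 J/K

For an isothermal ideal gas ΔS_gas = nR ln(P₁/P₂) = 1.87 × 8.314 × ln(360/1390) = -21 J/K.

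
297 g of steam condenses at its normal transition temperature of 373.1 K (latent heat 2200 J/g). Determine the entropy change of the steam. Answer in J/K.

ΔS = -1750 J/K

Heat released by the substance: Q = −mL = −297 × 2200 = −653400 J.
At constant T, ΔS = Q_rev/T = −653400 / 373.1 = -1750 J/K.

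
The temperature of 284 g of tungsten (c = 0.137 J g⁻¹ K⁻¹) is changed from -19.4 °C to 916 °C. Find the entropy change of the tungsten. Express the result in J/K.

ΔS = 60.1 J/K

In kelvin: T₁ = 253.75 K, T₂ = 1189.15 K. ΔS = ∫dQ_rev/T = m c ln(T₂/T₁) = 284 × 0.137 × ln(1189.15/253.75) = 60.1 J/K.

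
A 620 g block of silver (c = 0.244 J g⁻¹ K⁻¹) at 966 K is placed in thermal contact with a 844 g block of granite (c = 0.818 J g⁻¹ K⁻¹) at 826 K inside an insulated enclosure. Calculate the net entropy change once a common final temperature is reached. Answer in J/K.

ΔS_total = 1.57 J/K

Energy balance: T_f = (m₁c₁T₁ + m₂c₂T₂)/(m₁c₁ + m₂c₂) = 851.16 K.
ΔS₁ = m₁c₁ ln(T_f/T₁) = 151.28 × ln(851.16/966) = -19.15 J/K.
ΔS₂ = m₂c₂ ln(T_f/T₂) = 690.392 × ln(851.16/826) = 20.72 J/K.
ΔS_total = -19.15 + 20.72 = 1.57 J/K.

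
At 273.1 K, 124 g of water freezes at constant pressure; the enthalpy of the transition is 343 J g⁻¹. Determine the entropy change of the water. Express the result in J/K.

ΔS = -156 J/K

Heat released by the substance: Q = −mL = −124 × 343 = −42532 J.
At constant T, ΔS = Q_rev/T = −42532 / 273.1 = -156 J/K.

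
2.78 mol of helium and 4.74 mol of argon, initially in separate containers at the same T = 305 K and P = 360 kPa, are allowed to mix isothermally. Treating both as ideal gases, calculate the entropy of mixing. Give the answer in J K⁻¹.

Mole fractions: x_A = 2.78/7.52 = 0.37, x_B = 0.63.
ΔS_mix = −R(n_A ln x_A + n_B ln x_B) = −8.314 × (2.78 ln 0.37 + 4.74 ln 0.63) = 41.2 J/K.

ΔS_mix = 41.2 J/K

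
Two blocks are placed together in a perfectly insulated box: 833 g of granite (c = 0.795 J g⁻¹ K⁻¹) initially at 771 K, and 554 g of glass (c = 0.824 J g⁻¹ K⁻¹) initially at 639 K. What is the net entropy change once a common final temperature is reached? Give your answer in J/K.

ΔS_total = 4.7 J/K

Energy balance: T_f = (m₁c₁T₁ + m₂c₂T₂)/(m₁c₁ + m₂c₂) = 717.14 K.
ΔS₁ = m₁c₁ ln(T_f/T₁) = 662.235 × ln(717.14/771) = -47.96 J/K.
ΔS₂ = m₂c₂ ln(T_f/T₂) = 456.496 × ln(717.14/639) = 52.66 J/K.
ΔS_total = -47.96 + 52.66 = 4.7 J/K.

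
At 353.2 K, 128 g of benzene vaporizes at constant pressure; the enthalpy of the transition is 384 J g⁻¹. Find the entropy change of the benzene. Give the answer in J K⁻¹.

Heat absorbed by the substance: Q = mL = 128 × 384 = 49152 J.
At constant T, ΔS = Q_rev/T = 49152 / 353.2 = 139 J/K.

ΔS = 139 J/K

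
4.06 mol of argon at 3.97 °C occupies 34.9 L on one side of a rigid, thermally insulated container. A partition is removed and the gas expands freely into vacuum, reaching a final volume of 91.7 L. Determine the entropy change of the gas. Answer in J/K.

For an ideal gas in free expansion Q = 0 and W = 0, so T is unchanged.
Entropy is a state function; using a reversible isothermal path, ΔS_gas = nR ln(V₂/V₁) = 4.06 × 8.314 × ln(91.7/34.9) = 32.6 J/K.

ΔS_gas = 32.6 J/K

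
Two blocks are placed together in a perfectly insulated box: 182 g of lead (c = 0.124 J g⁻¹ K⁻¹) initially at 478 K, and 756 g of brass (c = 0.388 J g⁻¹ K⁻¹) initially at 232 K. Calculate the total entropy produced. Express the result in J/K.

Energy balance: T_f = (m₁c₁T₁ + m₂c₂T₂)/(m₁c₁ + m₂c₂) = 249.57 K.
ΔS₁ = m₁c₁ ln(T_f/T₁) = 22.568 × ln(249.57/478) = -14.67 J/K.
ΔS₂ = m₂c₂ ln(T_f/T₂) = 293.328 × ln(249.57/232) = 21.42 J/K.
ΔS_total = -14.67 + 21.42 = 6.75 J/K.

ΔS_total = 6.75 J/K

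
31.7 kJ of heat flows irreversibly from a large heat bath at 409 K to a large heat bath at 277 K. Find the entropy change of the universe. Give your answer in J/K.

ΔS_hot = −Q/T_H = −31700/409 = -77.51 J/K and ΔS_cold = +Q/T_C = 31700/277 = 114.4 J/K.
ΔS_total = -77.51 + 114.4 = 36.9 J/K, positive as the second law requires.

ΔS_total = 36.9 J/K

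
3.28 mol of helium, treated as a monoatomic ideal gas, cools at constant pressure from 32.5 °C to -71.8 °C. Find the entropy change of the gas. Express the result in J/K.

In kelvin: T₁ = 305.65 K, T₂ = 201.35 K. At constant pressure, ΔS = nC_p ln(T₂/T₁) with C_p = 5R/2 = 20.79 J mol⁻¹ K⁻¹.
ΔS = 3.28 × 20.79 × ln(201.35/305.65) = -28.5 J/K.

ΔS = -28.5 J/K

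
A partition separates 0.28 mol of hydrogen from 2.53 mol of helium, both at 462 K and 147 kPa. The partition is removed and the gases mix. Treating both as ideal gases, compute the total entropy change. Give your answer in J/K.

ΔS_mix = 7.58 J/K

Mole fractions: x_A = 0.28/2.81 = 0.0996, x_B = 0.9.
ΔS_mix = −R(n_A ln x_A + n_B ln x_B) = −8.314 × (0.28 ln 0.0996 + 2.53 ln 0.9) = 7.58 J/K.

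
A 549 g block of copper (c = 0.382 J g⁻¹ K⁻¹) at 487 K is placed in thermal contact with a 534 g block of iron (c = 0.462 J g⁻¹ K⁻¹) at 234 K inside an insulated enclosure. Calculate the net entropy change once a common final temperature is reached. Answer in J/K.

ΔS_total = 30.4 J/K

Energy balance: T_f = (m₁c₁T₁ + m₂c₂T₂)/(m₁c₁ + m₂c₂) = 350.25 K.
ΔS₁ = m₁c₁ ln(T_f/T₁) = 209.718 × ln(350.25/487) = -69.13 J/K.
ΔS₂ = m₂c₂ ln(T_f/T₂) = 246.708 × ln(350.25/234) = 99.5 J/K.
ΔS_total = -69.13 + 99.5 = 30.4 J/K.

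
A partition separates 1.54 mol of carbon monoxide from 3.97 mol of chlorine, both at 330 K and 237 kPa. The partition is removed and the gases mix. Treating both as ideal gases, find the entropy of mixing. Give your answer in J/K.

Mole fractions: x_A = 1.54/5.51 = 0.279, x_B = 0.721.
ΔS_mix = −R(n_A ln x_A + n_B ln x_B) = −8.314 × (1.54 ln 0.279 + 3.97 ln 0.721) = 27.1 J/K.

ΔS_mix = 27.1 J/K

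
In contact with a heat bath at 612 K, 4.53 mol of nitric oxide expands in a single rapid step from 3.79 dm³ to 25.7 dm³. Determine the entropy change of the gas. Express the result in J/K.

Entropy is a state function, so ΔS_gas depends only on the end states.
For an isothermal ideal gas ΔS_gas = nR ln(V₂/V₁) = 4.53 × 8.314 × ln(25.7/3.79) = 72.1 J/K.

ΔS_gas = 72.1 J/K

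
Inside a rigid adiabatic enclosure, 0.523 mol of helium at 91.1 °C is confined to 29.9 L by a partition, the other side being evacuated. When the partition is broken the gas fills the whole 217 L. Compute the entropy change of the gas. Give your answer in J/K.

For an ideal gas in free expansion Q = 0 and W = 0, so T is unchanged.
Entropy is a state function; using a reversible isothermal path, ΔS_gas = nR ln(V₂/V₁) = 0.523 × 8.314 × ln(217/29.9) = 8.62 J/K.

ΔS_gas = 8.62 J/K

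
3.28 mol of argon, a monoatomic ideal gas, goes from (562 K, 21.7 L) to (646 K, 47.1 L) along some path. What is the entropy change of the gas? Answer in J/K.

Entropy is a state function: ΔS = nC_V ln(T₂/T₁) + nR ln(V₂/V₁), with C_V = 3R/2 = 12.47 J mol⁻¹ K⁻¹ for a monoatomic ideal gas.
ΔS = 3.28 × [12.47 × ln(646/562) + 8.314 × ln(47.1/21.7)] = 26.8 J/K.

ΔS = 26.8 J/K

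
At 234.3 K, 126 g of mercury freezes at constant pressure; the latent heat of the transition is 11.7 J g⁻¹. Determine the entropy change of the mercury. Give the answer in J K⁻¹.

ΔS = -6.29 J/K

Heat released by the substance: Q = −mL = −126 × 11.7 = −1474.2 J.
At constant T, ΔS = Q_rev/T = −1474.2 / 234.3 = -6.29 J/K.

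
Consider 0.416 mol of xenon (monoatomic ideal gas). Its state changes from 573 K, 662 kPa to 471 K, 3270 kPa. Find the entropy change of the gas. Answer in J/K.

ΔS = -7.22 J/K

ΔS = nC_p ln(T₂/T₁) − nR ln(P₂/P₁), with C_p = 5R/2 = 20.79 J mol⁻¹ K⁻¹ for a monoatomic ideal gas.
ΔS = 0.416 × [20.79 × ln(471/573) − 8.314 × ln(3270/662)] = -7.22 J/K.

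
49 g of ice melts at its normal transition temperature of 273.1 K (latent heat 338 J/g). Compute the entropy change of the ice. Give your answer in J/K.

Heat absorbed by the substance: Q = mL = 49 × 338 = 16562 J.
At constant T, ΔS = Q_rev/T = 16562 / 273.1 = 60.6 J/K.

ΔS = 60.6 J/K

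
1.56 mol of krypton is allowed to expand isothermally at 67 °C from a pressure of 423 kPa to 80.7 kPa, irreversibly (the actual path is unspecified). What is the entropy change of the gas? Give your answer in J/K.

Entropy is a state function, so ΔS_gas depends only on the end states.
For an isothermal ideal gas ΔS_gas = nR ln(P₁/P₂) = 1.56 × 8.314 × ln(423/80.7) = 21.5 J/K.

ΔS_gas = 21.5 J/K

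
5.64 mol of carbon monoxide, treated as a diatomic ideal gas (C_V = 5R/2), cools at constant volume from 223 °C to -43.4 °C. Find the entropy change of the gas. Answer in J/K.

ΔS = -90.3 J/K

In kelvin: T₁ = 496.15 K, T₂ = 229.75 K. At constant volume, ΔS = nC_V ln(T₂/T₁) with C_V = 5R/2 = 20.79 J mol⁻¹ K⁻¹.
ΔS = 5.64 × 20.79 × ln(229.75/496.15) = -90.3 J/K.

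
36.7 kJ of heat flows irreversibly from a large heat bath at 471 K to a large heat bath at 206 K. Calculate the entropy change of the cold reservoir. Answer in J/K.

The cold reservoir gains heat Q, so ΔS_cold = +Q/T_C = 36700/206 = 178 J/K.

ΔS_cold = 178 J/K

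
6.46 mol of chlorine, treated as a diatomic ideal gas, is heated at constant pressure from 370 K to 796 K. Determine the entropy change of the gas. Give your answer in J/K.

ΔS = 144 J/K

At constant pressure, ΔS = nC_p ln(T₂/T₁) with C_p = 7R/2 = 29.1 J mol⁻¹ K⁻¹.
ΔS = 6.46 × 29.1 × ln(796/370) = 144 J/K.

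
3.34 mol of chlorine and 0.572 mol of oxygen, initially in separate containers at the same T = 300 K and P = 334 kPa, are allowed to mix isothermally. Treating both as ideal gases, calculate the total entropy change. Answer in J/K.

ΔS_mix = 13.5 J/K

Mole fractions: x_A = 3.34/3.91 = 0.854, x_B = 0.146.
ΔS_mix = −R(n_A ln x_A + n_B ln x_B) = −8.314 × (3.34 ln 0.854 + 0.572 ln 0.146) = 13.5 J/K.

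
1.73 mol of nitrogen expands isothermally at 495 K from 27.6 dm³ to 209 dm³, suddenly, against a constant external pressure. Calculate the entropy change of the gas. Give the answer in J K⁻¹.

Entropy is a state function, so ΔS_gas depends only on the end states.
For an isothermal ideal gas ΔS_gas = nR ln(V₂/V₁) = 1.73 × 8.314 × ln(209/27.6) = 29.1 J/K.

ΔS_gas = 29.1 J/K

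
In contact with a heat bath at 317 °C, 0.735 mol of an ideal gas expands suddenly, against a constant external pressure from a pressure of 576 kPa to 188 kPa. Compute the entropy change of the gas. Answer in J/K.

Entropy is a state function, so ΔS_gas depends only on the end states.
For an isothermal ideal gas ΔS_gas = nR ln(P₁/P₂) = 0.735 × 8.314 × ln(576/188) = 6.84 J/K.

ΔS_gas = 6.84 J/K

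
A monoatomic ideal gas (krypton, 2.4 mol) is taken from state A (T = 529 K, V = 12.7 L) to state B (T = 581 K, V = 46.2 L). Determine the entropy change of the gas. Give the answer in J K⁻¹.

Entropy is a state function: ΔS = nC_V ln(T₂/T₁) + nR ln(V₂/V₁), with C_V = 3R/2 = 12.47 J mol⁻¹ K⁻¹ for a monoatomic ideal gas.
ΔS = 2.4 × [12.47 × ln(581/529) + 8.314 × ln(46.2/12.7)] = 28.6 J/K.

ΔS = 28.6 J/K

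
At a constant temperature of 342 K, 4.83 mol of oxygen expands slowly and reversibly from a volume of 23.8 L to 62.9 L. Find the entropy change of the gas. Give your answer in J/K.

For an isothermal ideal gas ΔS_gas = nR ln(V₂/V₁) = 4.83 × 8.314 × ln(62.9/23.8) = 39 J/K.

ΔS_gas = 39 J/K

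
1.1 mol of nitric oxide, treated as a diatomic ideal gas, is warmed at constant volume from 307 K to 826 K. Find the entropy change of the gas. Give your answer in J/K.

At constant volume, ΔS = nC_V ln(T₂/T₁) with C_V = 5R/2 = 20.79 J mol⁻¹ K⁻¹.
ΔS = 1.1 × 20.79 × ln(826/307) = 22.6 J/K.

ΔS = 22.6 J/K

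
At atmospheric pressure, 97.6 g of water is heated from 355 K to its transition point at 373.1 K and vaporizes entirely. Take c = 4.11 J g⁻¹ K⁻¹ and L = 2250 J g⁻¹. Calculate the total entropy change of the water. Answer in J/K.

Warming step: ΔS₁ = m c ln(T_tr/T_i) = 97.6 × 4.11 × ln(373.1/355) = 19.95 J/K.
Phase change: ΔS₂ = +mL/T_tr = 97.6 × 2250 / 373.1 = 588.6 J/K.
ΔS_total = (19.95) + (588.6) = 609 J/K.

ΔS = 609 J/K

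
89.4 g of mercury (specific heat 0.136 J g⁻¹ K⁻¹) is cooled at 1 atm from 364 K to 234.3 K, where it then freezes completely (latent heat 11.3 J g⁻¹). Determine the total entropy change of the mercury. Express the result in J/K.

ΔS = -9.67 J/K

Cooling step: ΔS₁ = m c ln(T_tr/T_i) = 89.4 × 0.136 × ln(234.3/364) = -5.356 J/K.
Phase change: ΔS₂ = −mL/T_tr = −89.4 × 11.3 / 234.3 = -4.312 J/K.
ΔS_total = (-5.356) + (-4.312) = -9.67 J/K.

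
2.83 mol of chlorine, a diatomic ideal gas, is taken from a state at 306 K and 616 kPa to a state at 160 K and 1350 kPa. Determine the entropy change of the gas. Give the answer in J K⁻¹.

ΔS = nC_p ln(T₂/T₁) − nR ln(P₂/P₁), with C_p = 7R/2 = 29.1 J mol⁻¹ K⁻¹ for a diatomic ideal gas.
ΔS = 2.83 × [29.1 × ln(160/306) − 8.314 × ln(1350/616)] = -71.9 J/K.

ΔS = -71.9 J/K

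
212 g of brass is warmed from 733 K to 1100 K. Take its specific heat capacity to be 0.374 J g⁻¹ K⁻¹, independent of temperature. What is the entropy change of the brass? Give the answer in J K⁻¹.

ΔS = ∫dQ_rev/T = m c ln(T₂/T₁) = 212 × 0.374 × ln(1100/733) = 32.2 J/K.

ΔS = 32.2 J/K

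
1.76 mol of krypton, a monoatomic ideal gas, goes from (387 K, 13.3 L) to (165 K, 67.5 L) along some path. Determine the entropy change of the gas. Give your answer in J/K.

Entropy is a state function: ΔS = nC_V ln(T₂/T₁) + nR ln(V₂/V₁), with C_V = 3R/2 = 12.47 J mol⁻¹ K⁻¹ for a monoatomic ideal gas.
ΔS = 1.76 × [12.47 × ln(165/387) + 8.314 × ln(67.5/13.3)] = 5.06 J/K.

ΔS = 5.06 J/K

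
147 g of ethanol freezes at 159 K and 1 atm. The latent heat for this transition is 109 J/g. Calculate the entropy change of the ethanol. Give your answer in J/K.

Heat released by the substance: Q = −mL = −147 × 109 = −16023 J.
At constant T, ΔS = Q_rev/T = −16023 / 159 = -101 J/K.

ΔS = -101 J/K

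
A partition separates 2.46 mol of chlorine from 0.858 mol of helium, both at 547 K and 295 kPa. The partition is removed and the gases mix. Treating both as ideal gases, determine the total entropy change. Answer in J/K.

Mole fractions: x_A = 2.46/3.32 = 0.741, x_B = 0.259.
ΔS_mix = −R(n_A ln x_A + n_B ln x_B) = −8.314 × (2.46 ln 0.741 + 0.858 ln 0.259) = 15.8 J/K.

ΔS_mix = 15.8 J/K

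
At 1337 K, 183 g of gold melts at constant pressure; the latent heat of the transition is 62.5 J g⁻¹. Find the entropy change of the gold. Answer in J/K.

Heat absorbed by the substance: Q = mL = 183 × 62.5 = 11437.5 J.
At constant T, ΔS = Q_rev/T = 11437.5 / 1337 = 8.55 J/K.

ΔS = 8.55 J/K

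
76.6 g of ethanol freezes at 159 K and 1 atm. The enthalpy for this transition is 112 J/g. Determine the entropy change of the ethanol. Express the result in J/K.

Heat released by the substance: Q = −mL = −76.6 × 112 = −8579.2 J.
At constant T, ΔS = Q_rev/T = −8579.2 / 159 = -54 J/K.

ΔS = -54 J/K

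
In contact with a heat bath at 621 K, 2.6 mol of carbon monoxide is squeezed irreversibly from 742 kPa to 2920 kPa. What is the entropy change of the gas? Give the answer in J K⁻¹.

ΔS_gas = -29.6 J/K

Entropy is a state function, so ΔS_gas depends only on the end states.
For an isothermal ideal gas ΔS_gas = nR ln(P₁/P₂) = 2.6 × 8.314 × ln(742/2920) = -29.6 J/K.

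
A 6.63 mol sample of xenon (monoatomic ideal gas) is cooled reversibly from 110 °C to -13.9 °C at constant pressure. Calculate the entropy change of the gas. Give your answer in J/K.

In kelvin: T₁ = 383.15 K, T₂ = 259.25 K. At constant pressure, ΔS = nC_p ln(T₂/T₁) with C_p = 5R/2 = 20.79 J mol⁻¹ K⁻¹.
ΔS = 6.63 × 20.79 × ln(259.25/383.15) = -53.8 J/K.

ΔS = -53.8 J/K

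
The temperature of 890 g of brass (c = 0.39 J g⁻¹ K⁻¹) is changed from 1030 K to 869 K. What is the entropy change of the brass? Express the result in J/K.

ΔS = -59 J/K

ΔS = ∫dQ_rev/T = m c ln(T₂/T₁) = 890 × 0.39 × ln(869/1030) = -59 J/K.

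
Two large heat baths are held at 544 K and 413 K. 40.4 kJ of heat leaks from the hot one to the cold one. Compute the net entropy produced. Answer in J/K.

ΔS_total = 23.6 J/K

ΔS_hot = −Q/T_H = −40400/544 = -74.26 J/K and ΔS_cold = +Q/T_C = 40400/413 = 97.82 J/K.
ΔS_total = -74.26 + 97.82 = 23.6 J/K, positive as the second law requires.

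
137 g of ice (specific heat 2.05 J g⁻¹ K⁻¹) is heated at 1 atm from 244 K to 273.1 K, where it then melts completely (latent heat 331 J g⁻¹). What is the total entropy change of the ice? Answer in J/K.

Warming step: ΔS₁ = m c ln(T_tr/T_i) = 137 × 2.05 × ln(273.1/244) = 31.64 J/K.
Phase change: ΔS₂ = +mL/T_tr = 137 × 331 / 273.1 = 166 J/K.
ΔS_total = (31.64) + (166) = 198 J/K.

ΔS = 198 J/K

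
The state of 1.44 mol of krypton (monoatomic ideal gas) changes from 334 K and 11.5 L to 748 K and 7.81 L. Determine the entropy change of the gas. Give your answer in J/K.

ΔS = 9.85 J/K

Entropy is a state function: ΔS = nC_V ln(T₂/T₁) + nR ln(V₂/V₁), with C_V = 3R/2 = 12.47 J mol⁻¹ K⁻¹ for a monoatomic ideal gas.
ΔS = 1.44 × [12.47 × ln(748/334) + 8.314 × ln(7.81/11.5)] = 9.85 J/K.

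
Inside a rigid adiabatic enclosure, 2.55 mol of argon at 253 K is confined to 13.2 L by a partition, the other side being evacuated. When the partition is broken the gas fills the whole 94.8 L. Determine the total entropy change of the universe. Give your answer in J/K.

ΔS_universe = 41.8 J/K

No heat is exchanged and no work is done, so the ideal-gas temperature stays constant.
Entropy is a state function; using a reversible isothermal path, ΔS_gas = nR ln(V₂/V₁) = 2.55 × 8.314 × ln(94.8/13.2) = 41.8 J/K.
The insulated surroundings exchange no heat, so ΔS_surr = 0 and ΔS_universe = ΔS_gas.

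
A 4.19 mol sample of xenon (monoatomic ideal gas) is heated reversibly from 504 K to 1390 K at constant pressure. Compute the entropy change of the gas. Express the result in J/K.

At constant pressure, ΔS = nC_p ln(T₂/T₁) with C_p = 5R/2 = 20.79 J mol⁻¹ K⁻¹.
ΔS = 4.19 × 20.79 × ln(1390/504) = 88.4 J/K.

ΔS = 88.4 J/K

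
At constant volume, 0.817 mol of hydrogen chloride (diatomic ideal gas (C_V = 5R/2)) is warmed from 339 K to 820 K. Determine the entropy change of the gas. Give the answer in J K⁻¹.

At constant volume, ΔS = nC_V ln(T₂/T₁) with C_V = 5R/2 = 20.79 J mol⁻¹ K⁻¹.
ΔS = 0.817 × 20.79 × ln(820/339) = 15 J/K.

ΔS = 15 J/K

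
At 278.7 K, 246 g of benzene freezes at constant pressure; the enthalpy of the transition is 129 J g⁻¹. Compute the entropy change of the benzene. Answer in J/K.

ΔS = -114 J/K

Heat released by the substance: Q = −mL = −246 × 129 = −31734 J.
At constant T, ΔS = Q_rev/T = −31734 / 278.7 = -114 J/K.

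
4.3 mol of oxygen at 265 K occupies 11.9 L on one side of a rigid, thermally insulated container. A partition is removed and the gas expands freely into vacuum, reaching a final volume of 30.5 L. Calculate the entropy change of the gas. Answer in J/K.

ΔS_gas = 33.6 J/K

No heat is exchanged and no work is done, so the ideal-gas temperature stays constant.
Entropy is a state function; using a reversible isothermal path, ΔS_gas = nR ln(V₂/V₁) = 4.3 × 8.314 × ln(30.5/11.9) = 33.6 J/K.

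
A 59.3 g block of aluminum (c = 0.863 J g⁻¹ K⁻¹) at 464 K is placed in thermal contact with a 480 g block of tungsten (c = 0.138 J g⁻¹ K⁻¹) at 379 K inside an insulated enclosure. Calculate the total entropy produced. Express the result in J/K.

ΔS_total = 0.595 J/K

Energy balance: T_f = (m₁c₁T₁ + m₂c₂T₂)/(m₁c₁ + m₂c₂) = 416.05 K.
ΔS₁ = m₁c₁ ln(T_f/T₁) = 51.1759 × ln(416.05/464) = -5.583 J/K.
ΔS₂ = m₂c₂ ln(T_f/T₂) = 66.24 × ln(416.05/379) = 6.178 J/K.
ΔS_total = -5.583 + 6.178 = 0.595 J/K.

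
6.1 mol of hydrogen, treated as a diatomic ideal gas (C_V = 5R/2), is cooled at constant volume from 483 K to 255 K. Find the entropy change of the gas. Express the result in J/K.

At constant volume, ΔS = nC_V ln(T₂/T₁) with C_V = 5R/2 = 20.79 J mol⁻¹ K⁻¹.
ΔS = 6.1 × 20.79 × ln(255/483) = -81 J/K.

ΔS = -81 J/K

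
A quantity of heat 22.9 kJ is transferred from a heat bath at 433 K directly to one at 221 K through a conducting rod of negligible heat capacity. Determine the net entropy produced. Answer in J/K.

ΔS_total = 50.7 J/K

ΔS_hot = −Q/T_H = −22900/433 = -52.89 J/K and ΔS_cold = +Q/T_C = 22900/221 = 103.6 J/K.
ΔS_total = -52.89 + 103.6 = 50.7 J/K, positive as the second law requires.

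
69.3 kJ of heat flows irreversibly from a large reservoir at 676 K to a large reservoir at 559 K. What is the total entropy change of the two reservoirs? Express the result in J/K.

ΔS_hot = −Q/T_H = −69300/676 = -102.5 J/K and ΔS_cold = +Q/T_C = 69300/559 = 124 J/K.
ΔS_total = -102.5 + 124 = 21.5 J/K, positive as the second law requires.

ΔS_total = 21.5 J/K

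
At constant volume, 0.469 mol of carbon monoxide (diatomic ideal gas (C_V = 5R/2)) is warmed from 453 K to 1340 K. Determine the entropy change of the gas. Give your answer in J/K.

At constant volume, ΔS = nC_V ln(T₂/T₁) with C_V = 5R/2 = 20.79 J mol⁻¹ K⁻¹.
ΔS = 0.469 × 20.79 × ln(1340/453) = 10.6 J/K.

ΔS = 10.6 J/K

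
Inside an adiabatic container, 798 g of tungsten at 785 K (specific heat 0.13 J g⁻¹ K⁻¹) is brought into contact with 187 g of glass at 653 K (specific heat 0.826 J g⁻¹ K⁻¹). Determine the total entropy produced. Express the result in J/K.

Energy balance: T_f = (m₁c₁T₁ + m₂c₂T₂)/(m₁c₁ + m₂c₂) = 706.03 K.
ΔS₁ = m₁c₁ ln(T_f/T₁) = 103.74 × ln(706.03/785) = -11 J/K.
ΔS₂ = m₂c₂ ln(T_f/T₂) = 154.462 × ln(706.03/653) = 12.06 J/K.
ΔS_total = -11 + 12.06 = 1.06 J/K.

ΔS_total = 1.06 J/K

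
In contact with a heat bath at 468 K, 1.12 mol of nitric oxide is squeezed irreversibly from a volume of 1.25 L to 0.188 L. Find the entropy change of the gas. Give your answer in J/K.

ΔS_gas = -17.6 J/K

Entropy is a state function, so ΔS_gas depends only on the end states.
For an isothermal ideal gas ΔS_gas = nR ln(V₂/V₁) = 1.12 × 8.314 × ln(0.188/1.25) = -17.6 J/K.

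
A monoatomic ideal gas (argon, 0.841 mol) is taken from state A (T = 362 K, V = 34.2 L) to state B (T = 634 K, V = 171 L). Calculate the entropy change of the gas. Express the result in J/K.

ΔS = 17.1 J/K

Entropy is a state function: ΔS = nC_V ln(T₂/T₁) + nR ln(V₂/V₁), with C_V = 3R/2 = 12.47 J mol⁻¹ K⁻¹ for a monoatomic ideal gas.
ΔS = 0.841 × [12.47 × ln(634/362) + 8.314 × ln(171/34.2)] = 17.1 J/K.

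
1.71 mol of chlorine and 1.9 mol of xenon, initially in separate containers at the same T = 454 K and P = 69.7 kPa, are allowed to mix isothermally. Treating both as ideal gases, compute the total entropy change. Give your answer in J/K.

ΔS_mix = 20.8 J/K

Mole fractions: x_A = 1.71/3.61 = 0.474, x_B = 0.526.
ΔS_mix = −R(n_A ln x_A + n_B ln x_B) = −8.314 × (1.71 ln 0.474 + 1.9 ln 0.526) = 20.8 J/K.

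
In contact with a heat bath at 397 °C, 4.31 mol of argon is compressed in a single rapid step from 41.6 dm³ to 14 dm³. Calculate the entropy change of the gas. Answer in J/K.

ΔS_gas = -39 J/K

Entropy is a state function, so ΔS_gas depends only on the end states.
For an isothermal ideal gas ΔS_gas = nR ln(V₂/V₁) = 4.31 × 8.314 × ln(14/41.6) = -39 J/K.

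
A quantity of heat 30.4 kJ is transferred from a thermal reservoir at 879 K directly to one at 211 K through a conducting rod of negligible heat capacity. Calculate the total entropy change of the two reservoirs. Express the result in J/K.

ΔS_hot = −Q/T_H = −30400/879 = -34.585 J/K and ΔS_cold = +Q/T_C = 30400/211 = 144.08 J/K.
ΔS_total = -34.585 + 144.08 = 109 J/K, positive as the second law requires.

ΔS_total = 109 J/K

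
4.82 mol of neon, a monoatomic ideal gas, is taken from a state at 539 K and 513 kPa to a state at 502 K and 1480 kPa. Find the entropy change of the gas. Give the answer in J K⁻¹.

ΔS = nC_p ln(T₂/T₁) − nR ln(P₂/P₁), with C_p = 5R/2 = 20.79 J mol⁻¹ K⁻¹ for a monoatomic ideal gas.
ΔS = 4.82 × [20.79 × ln(502/539) − 8.314 × ln(1480/513)] = -49.6 J/K.

ΔS = -49.6 J/K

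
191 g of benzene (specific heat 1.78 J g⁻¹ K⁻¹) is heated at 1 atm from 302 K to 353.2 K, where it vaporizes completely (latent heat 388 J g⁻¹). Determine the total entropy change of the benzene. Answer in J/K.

Warming step: ΔS₁ = m c ln(T_tr/T_i) = 191 × 1.78 × ln(353.2/302) = 53.24 J/K.
Phase change: ΔS₂ = +mL/T_tr = 191 × 388 / 353.2 = 209.8 J/K.
ΔS_total = (53.24) + (209.8) = 263 J/K.

ΔS = 263 J/K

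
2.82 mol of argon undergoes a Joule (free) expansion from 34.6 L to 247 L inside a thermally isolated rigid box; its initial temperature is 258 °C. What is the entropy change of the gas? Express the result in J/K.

ΔS_gas = 46.1 J/K

For an ideal gas in free expansion Q = 0 and W = 0, so T is unchanged.
Entropy is a state function; using a reversible isothermal path, ΔS_gas = nR ln(V₂/V₁) = 2.82 × 8.314 × ln(247/34.6) = 46.1 J/K.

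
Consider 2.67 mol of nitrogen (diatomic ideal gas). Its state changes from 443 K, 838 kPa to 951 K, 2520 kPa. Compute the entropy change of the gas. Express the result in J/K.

ΔS = 34.9 J/K

ΔS = nC_p ln(T₂/T₁) − nR ln(P₂/P₁), with C_p = 7R/2 = 29.1 J mol⁻¹ K⁻¹ for a diatomic ideal gas.
ΔS = 2.67 × [29.1 × ln(951/443) − 8.314 × ln(2520/838)] = 34.9 J/K.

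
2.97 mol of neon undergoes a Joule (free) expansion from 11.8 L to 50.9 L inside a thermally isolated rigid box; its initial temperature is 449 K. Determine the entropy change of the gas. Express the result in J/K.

ΔS_gas = 36.1 J/K

For an ideal gas in free expansion Q = 0 and W = 0, so T is unchanged.
Entropy is a state function; using a reversible isothermal path, ΔS_gas = nR ln(V₂/V₁) = 2.97 × 8.314 × ln(50.9/11.8) = 36.1 J/K.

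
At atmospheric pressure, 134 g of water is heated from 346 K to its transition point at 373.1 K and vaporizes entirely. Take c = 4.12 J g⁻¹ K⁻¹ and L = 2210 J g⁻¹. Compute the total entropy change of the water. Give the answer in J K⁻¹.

Warming step: ΔS₁ = m c ln(T_tr/T_i) = 134 × 4.12 × ln(373.1/346) = 41.63 J/K.
Phase change: ΔS₂ = +mL/T_tr = 134 × 2210 / 373.1 = 793.7 J/K.
ΔS_total = (41.63) + (793.7) = 835 J/K.

ΔS = 835 J/K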